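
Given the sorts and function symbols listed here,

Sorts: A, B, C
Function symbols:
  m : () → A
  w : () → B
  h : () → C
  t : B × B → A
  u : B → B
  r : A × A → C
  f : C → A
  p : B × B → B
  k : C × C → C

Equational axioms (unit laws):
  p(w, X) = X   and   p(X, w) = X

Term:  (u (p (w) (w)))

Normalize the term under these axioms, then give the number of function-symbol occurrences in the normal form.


1. (u (p (w) (w)))  →  (u (w))
normal form: (u (w))

size = 2


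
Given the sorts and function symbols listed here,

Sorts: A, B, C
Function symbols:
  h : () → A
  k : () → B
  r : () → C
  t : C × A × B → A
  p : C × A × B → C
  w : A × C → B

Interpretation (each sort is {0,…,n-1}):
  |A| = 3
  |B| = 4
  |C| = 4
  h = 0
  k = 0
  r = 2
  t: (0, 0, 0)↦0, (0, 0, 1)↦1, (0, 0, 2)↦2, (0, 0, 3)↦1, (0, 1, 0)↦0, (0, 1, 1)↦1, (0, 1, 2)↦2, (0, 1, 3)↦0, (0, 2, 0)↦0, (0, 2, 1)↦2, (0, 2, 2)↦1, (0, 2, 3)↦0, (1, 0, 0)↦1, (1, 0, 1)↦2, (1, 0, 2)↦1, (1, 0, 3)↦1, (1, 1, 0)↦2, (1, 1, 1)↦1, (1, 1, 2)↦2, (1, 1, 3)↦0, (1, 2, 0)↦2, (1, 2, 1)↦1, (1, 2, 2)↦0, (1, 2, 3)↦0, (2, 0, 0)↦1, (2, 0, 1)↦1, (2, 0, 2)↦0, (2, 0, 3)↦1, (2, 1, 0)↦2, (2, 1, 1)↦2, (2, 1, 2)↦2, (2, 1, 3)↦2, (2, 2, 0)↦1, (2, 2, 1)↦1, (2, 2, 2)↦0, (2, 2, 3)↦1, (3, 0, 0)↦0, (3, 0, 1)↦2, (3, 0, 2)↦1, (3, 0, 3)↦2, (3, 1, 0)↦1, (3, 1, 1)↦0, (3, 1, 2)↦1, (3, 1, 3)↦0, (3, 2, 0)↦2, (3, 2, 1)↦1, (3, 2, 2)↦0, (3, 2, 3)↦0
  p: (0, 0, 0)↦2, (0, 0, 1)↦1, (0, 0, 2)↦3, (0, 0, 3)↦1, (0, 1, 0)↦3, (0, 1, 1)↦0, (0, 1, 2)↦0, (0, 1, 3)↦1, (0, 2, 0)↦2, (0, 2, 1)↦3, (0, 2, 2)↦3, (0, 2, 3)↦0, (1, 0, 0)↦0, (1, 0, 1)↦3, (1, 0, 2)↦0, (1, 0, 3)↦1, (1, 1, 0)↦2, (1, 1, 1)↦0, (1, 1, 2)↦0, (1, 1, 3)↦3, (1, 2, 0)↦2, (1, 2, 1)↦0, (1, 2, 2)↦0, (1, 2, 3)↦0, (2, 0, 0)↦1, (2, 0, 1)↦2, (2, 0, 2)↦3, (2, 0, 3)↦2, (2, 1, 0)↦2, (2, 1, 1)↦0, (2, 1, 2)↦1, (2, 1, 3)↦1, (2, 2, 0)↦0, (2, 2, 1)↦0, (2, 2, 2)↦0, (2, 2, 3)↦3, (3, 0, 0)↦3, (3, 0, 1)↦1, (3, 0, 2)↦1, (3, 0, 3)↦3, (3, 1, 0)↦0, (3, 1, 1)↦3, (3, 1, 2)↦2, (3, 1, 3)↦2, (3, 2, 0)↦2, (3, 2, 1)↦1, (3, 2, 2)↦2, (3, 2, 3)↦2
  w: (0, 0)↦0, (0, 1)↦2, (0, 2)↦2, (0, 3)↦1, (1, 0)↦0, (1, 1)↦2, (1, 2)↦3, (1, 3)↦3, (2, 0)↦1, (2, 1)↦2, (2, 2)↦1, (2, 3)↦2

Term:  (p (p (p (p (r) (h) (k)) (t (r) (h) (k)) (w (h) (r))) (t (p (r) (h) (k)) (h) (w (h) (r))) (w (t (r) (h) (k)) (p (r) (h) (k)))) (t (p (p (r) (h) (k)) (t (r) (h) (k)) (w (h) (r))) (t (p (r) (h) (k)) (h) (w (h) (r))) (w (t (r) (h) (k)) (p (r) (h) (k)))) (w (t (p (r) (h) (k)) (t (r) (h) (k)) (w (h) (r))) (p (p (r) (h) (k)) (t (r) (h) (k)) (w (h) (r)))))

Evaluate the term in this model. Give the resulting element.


value = 3

  r = 2
  h = 0
  k = 0
  (p (r) (h) (k)) = p(2, 0, 0) = 1
  r = 2
  h = 0
  k = 0
  (t (r) (h) (k)) = t(2, 0, 0) = 1
  h = 0
  r = 2
  (w (h) (r)) = w(0, 2) = 2
  (p (p (r) (h) (k)) (t (r) (h) (k)) (w (h) (r))) = p(1, 1, 2) = 0
  r = 2
  h = 0
  k = 0
  (p (r) (h) (k)) = p(2, 0, 0) = 1
  h = 0
  h = 0
  r = 2
  (w (h) (r)) = w(0, 2) = 2
  (t (p (r) (h) (k)) (h) (w (h) (r))) = t(1, 0, 2) = 1
  r = 2
  h = 0
  k = 0
  (t (r) (h) (k)) = t(2, 0, 0) = 1
  r = 2
  h = 0
  k = 0
  (p (r) (h) (k)) = p(2, 0, 0) = 1
  (w (t (r) (h) (k)) (p (r) (h) (k))) = w(1, 1) = 2
  (p (p (p (r) (h) (k)) (t (r) (h) (k)) (w (h) (r))) (t (p (r) (h) (k)) (h) (w (h) (r))) (w (t (r) (h) (k)) (p (r) (h) (k)))) = p(0, 1, 2) = 0
  r = 2
  h = 0
  k = 0
  (p (r) (h) (k)) = p(2, 0, 0) = 1
  r = 2
  h = 0
  k = 0
  (t (r) (h) (k)) = t(2, 0, 0) = 1
  h = 0
  r = 2
  (w (h) (r)) = w(0, 2) = 2
  (p (p (r) (h) (k)) (t (r) (h) (k)) (w (h) (r))) = p(1, 1, 2) = 0
  r = 2
  h = 0
  k = 0
  (p (r) (h) (k)) = p(2, 0, 0) = 1
  h = 0
  h = 0
  r = 2
  (w (h) (r)) = w(0, 2) = 2
  (t (p (r) (h) (k)) (h) (w (h) (r))) = t(1, 0, 2) = 1
  r = 2
  h = 0
  k = 0
  (t (r) (h) (k)) = t(2, 0, 0) = 1
  r = 2
  h = 0
  k = 0
  (p (r) (h) (k)) = p(2, 0, 0) = 1
  (w (t (r) (h) (k)) (p (r) (h) (k))) = w(1, 1) = 2
  (t (p (p (r) (h) (k)) (t (r) (h) (k)) (w (h) (r))) (t (p (r) (h) (k)) (h) (w (h) (r))) (w (t (r) (h) (k)) (p (r) (h) (k)))) = t(0, 1, 2) = 2
  r = 2
  h = 0
  k = 0
  (p (r) (h) (k)) = p(2, 0, 0) = 1
  r = 2
  h = 0
  k = 0
  (t (r) (h) (k)) = t(2, 0, 0) = 1
  h = 0
  r = 2
  (w (h) (r)) = w(0, 2) = 2
  (t (p (r) (h) (k)) (t (r) (h) (k)) (w (h) (r))) = t(1, 1, 2) = 2
  r = 2
  h = 0
  k = 0
  (p (r) (h) (k)) = p(2, 0, 0) = 1
  r = 2
  h = 0
  k = 0
  (t (r) (h) (k)) = t(2, 0, 0) = 1
  h = 0
  r = 2
  (w (h) (r)) = w(0, 2) = 2
  (p (p (r) (h) (k)) (t (r) (h) (k)) (w (h) (r))) = p(1, 1, 2) = 0
  (w (t (p (r) (h) (k)) (t (r) (h) (k)) (w (h) (r))) (p (p (r) (h) (k)) (t (r) (h) (k)) (w (h) (r)))) = w(2, 0) = 1
  (p (p (p (p (r) (h) (k)) (t (r) (h) (k)) (w (h) (r))) (t (p (r) (h) (k)) (h) (w (h) (r))) (w (t (r) (h) (k)) (p (r) (h) (k)))) (t (p (p (r) (h) (k)) (t (r) (h) (k)) (w (h) (r))) (t (p (r) (h) (k)) (h) (w (h) (r))) (w (t (r) (h) (k)) (p (r) (h) (k)))) (w (t (p (r) (h) (k)) (t (r) (h) (k)) (w (h) (r))) (p (p (r) (h) (k)) (t (r) (h) (k)) (w (h) (r))))) = p(0, 2, 1) = 3


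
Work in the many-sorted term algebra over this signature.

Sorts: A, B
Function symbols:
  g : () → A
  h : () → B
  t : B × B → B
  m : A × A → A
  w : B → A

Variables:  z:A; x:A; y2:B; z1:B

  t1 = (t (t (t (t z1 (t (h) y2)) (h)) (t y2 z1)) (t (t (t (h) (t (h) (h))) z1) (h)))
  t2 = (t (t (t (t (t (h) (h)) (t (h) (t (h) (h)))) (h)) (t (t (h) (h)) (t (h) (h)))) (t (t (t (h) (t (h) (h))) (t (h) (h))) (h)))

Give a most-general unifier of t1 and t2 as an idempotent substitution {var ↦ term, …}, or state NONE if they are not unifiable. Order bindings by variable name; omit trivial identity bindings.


{y2 ↦ (t (h) (h)), z1 ↦ (t (h) (h))}


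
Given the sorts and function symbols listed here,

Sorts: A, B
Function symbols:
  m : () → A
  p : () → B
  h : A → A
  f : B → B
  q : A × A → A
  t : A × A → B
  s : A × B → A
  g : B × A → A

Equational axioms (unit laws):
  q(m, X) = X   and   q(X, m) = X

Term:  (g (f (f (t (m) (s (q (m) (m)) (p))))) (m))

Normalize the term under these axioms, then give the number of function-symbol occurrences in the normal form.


size = 9

1. (g (f (f (t (m) (s (q (m) (m)) (p))))) (m))  →  (g (f (f (t (m) (s (m) (p))))) (m))
normal form: (g (f (f (t (m) (s (m) (p))))) (m))


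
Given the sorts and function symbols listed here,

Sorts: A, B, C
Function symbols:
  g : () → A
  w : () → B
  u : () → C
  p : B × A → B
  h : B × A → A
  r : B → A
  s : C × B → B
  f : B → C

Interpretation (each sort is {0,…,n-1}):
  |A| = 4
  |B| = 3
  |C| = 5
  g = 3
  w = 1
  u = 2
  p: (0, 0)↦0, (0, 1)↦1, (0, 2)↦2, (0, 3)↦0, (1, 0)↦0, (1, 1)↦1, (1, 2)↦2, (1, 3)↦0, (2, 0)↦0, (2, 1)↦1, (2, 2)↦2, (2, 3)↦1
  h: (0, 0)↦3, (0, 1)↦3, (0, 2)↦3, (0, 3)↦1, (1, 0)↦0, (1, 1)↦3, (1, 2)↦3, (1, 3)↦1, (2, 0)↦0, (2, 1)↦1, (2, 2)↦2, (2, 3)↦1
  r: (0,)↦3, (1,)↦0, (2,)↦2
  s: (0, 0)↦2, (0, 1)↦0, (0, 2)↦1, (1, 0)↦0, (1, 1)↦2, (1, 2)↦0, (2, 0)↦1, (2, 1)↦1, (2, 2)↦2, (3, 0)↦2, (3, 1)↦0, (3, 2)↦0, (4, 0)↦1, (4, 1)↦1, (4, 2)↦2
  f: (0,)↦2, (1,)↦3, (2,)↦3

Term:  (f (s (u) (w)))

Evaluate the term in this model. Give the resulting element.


value = 3

  u = 2
  w = 1
  (s (u) (w)) = s(2, 1) = 1
  (f (s (u) (w))) = f(1,) = 3


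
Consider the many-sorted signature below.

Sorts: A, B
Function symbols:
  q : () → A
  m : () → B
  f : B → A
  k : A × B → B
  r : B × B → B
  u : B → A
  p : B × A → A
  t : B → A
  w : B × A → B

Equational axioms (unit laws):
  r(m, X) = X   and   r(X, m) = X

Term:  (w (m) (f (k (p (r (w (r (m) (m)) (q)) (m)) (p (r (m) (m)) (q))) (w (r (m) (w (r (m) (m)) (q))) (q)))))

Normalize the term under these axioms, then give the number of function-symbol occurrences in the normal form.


1. (w (m) (f (k (p (r (w (r (m) (m)) (q)) (m)) (p (r (m) (m)) (q))) (w (r (m) (w (r (m) (m)) (q))) (q)))))  →  (w (m) (f (k (p (w (r (m) (m)) (q)) (p (r (m) (m)) (q))) (w (r (m) (w (r (m) (m)) (q))) (q)))))
2. (w (m) (f (k (p (w (r (m) (m)) (q)) (p (r (m) (m)) (q))) (w (r (m) (w (r (m) (m)) (q))) (q)))))  →  (w (m) (f (k (p (w (m) (q)) (p (r (m) (m)) (q))) (w (r (m) (w (r (m) (m)) (q))) (q)))))
3. (w (m) (f (k (p (w (m) (q)) (p (r (m) (m)) (q))) (w (r (m) (w (r (m) (m)) (q))) (q)))))  →  (w (m) (f (k (p (w (m) (q)) (p (m) (q))) (w (r (m) (w (r (m) (m)) (q))) (q)))))
4. (w (m) (f (k (p (w (m) (q)) (p (m) (q))) (w (r (m) (w (r (m) (m)) (q))) (q)))))  →  (w (m) (f (k (p (w (m) (q)) (p (m) (q))) (w (w (r (m) (m)) (q)) (q)))))
5. (w (m) (f (k (p (w (m) (q)) (p (m) (q))) (w (w (r (m) (m)) (q)) (q)))))  →  (w (m) (f (k (p (w (m) (q)) (p (m) (q))) (w (w (m) (q)) (q)))))
normal form: (w (m) (f (k (p (w (m) (q)) (p (m) (q))) (w (w (m) (q)) (q)))))

size = 16


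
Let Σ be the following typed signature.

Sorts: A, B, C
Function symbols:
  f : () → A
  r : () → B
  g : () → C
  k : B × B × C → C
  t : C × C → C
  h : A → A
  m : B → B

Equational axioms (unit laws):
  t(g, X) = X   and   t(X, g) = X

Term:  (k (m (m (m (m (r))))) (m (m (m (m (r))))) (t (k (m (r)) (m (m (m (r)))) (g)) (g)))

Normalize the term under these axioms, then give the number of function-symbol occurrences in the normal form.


1. (k (m (m (m (m (r))))) (m (m (m (m (r))))) (t (k (m (r)) (m (m (m (r)))) (g)) (g)))  →  (k (m (m (m (m (r))))) (m (m (m (m (r))))) (k (m (r)) (m (m (m (r)))) (g)))
normal form: (k (m (m (m (m (r))))) (m (m (m (m (r))))) (k (m (r)) (m (m (m (r)))) (g)))

size = 19


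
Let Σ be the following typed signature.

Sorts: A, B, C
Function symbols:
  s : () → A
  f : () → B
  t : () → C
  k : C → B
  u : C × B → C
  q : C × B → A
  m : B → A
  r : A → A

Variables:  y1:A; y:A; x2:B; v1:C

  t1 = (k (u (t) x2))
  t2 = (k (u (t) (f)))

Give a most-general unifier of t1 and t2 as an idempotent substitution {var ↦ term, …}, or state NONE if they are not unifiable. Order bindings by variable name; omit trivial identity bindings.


{x2 ↦ (f)}


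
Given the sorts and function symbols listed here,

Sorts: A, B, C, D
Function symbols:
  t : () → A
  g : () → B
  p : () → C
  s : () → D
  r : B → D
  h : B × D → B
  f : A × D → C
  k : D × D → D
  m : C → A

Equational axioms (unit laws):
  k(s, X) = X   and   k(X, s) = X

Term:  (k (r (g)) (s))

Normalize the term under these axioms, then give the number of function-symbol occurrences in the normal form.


size = 2

1. (k (r (g)) (s))  →  (r (g))
normal form: (r (g))


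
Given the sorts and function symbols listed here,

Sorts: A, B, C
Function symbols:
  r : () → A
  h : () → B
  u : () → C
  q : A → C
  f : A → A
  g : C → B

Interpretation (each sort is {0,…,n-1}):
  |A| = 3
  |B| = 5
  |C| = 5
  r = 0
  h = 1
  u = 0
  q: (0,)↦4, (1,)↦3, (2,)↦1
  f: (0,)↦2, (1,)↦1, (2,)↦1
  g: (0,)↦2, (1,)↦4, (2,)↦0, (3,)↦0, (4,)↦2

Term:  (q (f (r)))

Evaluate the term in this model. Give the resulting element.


  r = 0
  (f (r)) = f(0,) = 2
  (q (f (r))) = q(2,) = 1

value = 1


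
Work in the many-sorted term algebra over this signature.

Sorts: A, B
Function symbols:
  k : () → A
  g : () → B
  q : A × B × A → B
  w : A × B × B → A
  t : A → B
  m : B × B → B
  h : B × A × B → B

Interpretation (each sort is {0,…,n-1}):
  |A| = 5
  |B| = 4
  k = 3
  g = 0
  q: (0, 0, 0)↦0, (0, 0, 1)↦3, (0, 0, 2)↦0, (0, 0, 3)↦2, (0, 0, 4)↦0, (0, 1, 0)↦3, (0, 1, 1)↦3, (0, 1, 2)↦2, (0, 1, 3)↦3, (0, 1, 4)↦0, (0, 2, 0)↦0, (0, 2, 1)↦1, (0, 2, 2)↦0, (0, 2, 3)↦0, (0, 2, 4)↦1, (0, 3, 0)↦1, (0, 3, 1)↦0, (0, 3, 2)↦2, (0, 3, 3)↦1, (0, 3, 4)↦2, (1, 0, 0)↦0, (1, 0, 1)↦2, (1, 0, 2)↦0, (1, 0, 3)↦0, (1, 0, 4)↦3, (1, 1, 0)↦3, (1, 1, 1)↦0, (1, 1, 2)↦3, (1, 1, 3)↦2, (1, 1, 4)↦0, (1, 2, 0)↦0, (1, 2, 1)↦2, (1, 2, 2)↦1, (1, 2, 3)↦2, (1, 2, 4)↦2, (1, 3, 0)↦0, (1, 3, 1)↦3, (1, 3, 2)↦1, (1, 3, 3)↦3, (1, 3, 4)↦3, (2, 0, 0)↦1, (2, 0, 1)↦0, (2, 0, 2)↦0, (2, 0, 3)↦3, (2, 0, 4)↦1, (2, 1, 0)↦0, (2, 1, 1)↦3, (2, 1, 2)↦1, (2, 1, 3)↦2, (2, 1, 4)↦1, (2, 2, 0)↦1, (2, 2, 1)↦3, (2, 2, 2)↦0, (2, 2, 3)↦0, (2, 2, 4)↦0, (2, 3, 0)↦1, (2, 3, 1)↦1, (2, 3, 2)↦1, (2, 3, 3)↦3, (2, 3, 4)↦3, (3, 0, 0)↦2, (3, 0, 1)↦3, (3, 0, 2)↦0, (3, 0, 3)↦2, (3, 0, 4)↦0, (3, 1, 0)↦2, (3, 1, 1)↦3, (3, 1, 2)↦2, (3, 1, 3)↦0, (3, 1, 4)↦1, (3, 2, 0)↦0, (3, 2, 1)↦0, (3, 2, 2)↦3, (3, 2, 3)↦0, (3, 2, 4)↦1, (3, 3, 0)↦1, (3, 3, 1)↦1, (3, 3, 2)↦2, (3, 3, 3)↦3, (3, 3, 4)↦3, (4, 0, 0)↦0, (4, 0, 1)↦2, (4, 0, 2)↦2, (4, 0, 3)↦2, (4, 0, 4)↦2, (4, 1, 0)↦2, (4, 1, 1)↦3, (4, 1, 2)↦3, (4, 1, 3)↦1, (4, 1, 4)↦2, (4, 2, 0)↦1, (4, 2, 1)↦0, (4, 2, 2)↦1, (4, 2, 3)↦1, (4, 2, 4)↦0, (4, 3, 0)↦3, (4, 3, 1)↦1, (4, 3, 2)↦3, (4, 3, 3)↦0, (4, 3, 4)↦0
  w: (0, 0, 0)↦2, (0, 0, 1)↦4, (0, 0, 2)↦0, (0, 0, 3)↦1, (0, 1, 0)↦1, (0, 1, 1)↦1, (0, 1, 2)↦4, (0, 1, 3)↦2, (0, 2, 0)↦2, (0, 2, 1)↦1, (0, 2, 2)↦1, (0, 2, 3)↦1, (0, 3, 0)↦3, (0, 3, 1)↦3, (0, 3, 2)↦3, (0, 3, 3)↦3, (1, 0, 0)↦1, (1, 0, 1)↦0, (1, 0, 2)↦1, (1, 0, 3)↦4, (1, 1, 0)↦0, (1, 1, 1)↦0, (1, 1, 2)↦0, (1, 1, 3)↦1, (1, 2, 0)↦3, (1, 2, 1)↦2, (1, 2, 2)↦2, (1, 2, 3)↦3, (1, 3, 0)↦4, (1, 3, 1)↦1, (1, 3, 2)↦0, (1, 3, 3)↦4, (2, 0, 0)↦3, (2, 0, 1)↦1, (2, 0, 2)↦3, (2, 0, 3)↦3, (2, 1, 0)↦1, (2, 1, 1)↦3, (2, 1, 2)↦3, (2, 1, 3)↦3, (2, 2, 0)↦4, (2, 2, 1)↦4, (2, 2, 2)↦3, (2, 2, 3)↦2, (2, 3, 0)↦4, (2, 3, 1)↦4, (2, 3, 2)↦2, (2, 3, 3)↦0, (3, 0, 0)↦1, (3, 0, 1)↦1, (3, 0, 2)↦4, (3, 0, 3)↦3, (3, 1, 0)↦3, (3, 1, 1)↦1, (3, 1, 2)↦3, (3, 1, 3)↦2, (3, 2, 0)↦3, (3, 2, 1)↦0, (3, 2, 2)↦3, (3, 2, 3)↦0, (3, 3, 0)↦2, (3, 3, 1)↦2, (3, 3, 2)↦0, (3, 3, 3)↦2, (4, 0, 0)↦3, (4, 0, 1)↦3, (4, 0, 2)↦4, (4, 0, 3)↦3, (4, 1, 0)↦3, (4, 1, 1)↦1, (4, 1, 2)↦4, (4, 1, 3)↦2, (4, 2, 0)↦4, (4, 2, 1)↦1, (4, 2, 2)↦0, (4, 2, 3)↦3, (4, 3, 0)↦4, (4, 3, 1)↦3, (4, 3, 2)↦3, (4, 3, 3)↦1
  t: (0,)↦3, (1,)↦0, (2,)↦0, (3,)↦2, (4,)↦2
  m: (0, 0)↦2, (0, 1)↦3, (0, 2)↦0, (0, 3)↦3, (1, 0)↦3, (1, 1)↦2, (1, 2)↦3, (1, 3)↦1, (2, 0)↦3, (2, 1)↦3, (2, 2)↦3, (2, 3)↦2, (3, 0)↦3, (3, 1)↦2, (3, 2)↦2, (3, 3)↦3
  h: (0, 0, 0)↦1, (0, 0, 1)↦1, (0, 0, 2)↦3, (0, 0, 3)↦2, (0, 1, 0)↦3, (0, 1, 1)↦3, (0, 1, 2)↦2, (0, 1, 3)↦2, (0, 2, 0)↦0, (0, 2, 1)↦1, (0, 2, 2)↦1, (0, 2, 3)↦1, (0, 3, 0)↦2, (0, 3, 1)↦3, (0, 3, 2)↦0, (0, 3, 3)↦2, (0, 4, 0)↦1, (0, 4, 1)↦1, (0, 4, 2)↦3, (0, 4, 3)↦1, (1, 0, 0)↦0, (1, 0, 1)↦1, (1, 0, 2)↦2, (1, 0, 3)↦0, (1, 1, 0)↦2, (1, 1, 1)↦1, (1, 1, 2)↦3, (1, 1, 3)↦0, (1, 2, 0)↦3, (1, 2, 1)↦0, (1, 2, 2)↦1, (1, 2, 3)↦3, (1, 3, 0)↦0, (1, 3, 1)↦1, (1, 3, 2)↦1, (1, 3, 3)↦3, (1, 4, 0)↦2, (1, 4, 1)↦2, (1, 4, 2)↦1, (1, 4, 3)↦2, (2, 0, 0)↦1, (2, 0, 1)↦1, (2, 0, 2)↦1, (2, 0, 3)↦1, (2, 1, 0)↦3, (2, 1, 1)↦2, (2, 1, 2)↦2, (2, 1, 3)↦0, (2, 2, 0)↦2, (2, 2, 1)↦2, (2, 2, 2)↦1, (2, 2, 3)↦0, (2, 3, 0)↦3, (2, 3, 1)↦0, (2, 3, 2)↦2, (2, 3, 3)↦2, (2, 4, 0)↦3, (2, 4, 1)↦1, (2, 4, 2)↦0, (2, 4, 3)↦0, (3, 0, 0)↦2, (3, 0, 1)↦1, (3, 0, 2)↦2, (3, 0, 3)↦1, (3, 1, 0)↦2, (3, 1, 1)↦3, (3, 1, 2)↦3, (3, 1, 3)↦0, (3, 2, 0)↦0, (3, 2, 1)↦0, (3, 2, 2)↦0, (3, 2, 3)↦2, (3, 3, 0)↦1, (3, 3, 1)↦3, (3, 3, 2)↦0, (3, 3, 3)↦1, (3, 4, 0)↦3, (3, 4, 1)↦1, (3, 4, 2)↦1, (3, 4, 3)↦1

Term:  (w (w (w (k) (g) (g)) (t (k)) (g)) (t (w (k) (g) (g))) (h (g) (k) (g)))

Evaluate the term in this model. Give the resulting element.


  k = 3
  g = 0
  g = 0
  (w (k) (g) (g)) = w(3, 0, 0) = 1
  k = 3
  (t (k)) = t(3,) = 2
  g = 0
  (w (w (k) (g) (g)) (t (k)) (g)) = w(1, 2, 0) = 3
  k = 3
  g = 0
  g = 0
  (w (k) (g) (g)) = w(3, 0, 0) = 1
  (t (w (k) (g) (g))) = t(1,) = 0
  g = 0
  k = 3
  g = 0
  (h (g) (k) (g)) = h(0, 3, 0) = 2
  (w (w (w (k) (g) (g)) (t (k)) (g)) (t (w (k) (g) (g))) (h (g) (k) (g))) = w(3, 0, 2) = 4

value = 4


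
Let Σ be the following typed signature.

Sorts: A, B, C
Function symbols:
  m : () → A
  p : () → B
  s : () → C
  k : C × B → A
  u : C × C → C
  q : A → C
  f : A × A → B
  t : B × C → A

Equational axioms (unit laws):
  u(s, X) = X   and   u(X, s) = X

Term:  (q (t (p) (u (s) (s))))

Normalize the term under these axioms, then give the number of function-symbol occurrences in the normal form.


size = 4

1. (q (t (p) (u (s) (s))))  →  (q (t (p) (s)))
normal form: (q (t (p) (s)))


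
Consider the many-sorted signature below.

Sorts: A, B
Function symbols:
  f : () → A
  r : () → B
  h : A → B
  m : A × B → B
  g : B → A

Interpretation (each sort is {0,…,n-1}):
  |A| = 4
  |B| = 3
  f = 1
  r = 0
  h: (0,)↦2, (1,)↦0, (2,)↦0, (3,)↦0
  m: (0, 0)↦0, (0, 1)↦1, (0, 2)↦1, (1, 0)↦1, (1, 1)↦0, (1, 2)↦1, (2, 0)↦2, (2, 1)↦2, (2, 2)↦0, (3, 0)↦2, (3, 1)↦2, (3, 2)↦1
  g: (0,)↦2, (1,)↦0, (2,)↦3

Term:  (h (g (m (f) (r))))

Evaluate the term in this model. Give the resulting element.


value = 2

  f = 1
  r = 0
  (m (f) (r)) = m(1, 0) = 1
  (g (m (f) (r))) = g(1,) = 0
  (h (g (m (f) (r)))) = h(0,) = 2


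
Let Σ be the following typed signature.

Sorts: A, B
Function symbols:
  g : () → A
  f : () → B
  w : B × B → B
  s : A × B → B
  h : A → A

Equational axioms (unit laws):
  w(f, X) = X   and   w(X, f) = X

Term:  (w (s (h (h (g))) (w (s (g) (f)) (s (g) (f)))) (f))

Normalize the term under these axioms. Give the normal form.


1. (w (s (h (h (g))) (w (s (g) (f)) (s (g) (f)))) (f))  →  (s (h (h (g))) (w (s (g) (f)) (s (g) (f))))

normal form = (s (h (h (g))) (w (s (g) (f)) (s (g) (f))))


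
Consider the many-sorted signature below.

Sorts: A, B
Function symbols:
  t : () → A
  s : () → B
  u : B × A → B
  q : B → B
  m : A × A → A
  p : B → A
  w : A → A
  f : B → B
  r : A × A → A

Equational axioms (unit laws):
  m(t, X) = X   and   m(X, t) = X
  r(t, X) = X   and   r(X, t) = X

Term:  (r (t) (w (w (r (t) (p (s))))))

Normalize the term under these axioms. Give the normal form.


1. (r (t) (w (w (r (t) (p (s))))))  →  (w (w (r (t) (p (s)))))
2. (w (w (r (t) (p (s)))))  →  (w (w (p (s))))

normal form = (w (w (p (s))))


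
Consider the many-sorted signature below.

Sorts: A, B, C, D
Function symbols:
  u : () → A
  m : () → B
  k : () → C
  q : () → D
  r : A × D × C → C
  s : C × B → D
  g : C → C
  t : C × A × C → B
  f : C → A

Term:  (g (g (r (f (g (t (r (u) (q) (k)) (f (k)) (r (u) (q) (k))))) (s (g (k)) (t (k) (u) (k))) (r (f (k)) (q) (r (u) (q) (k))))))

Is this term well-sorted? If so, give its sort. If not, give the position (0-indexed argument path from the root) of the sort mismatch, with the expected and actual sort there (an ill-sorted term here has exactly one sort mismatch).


              (u) : A
              (q) : D
              (k) : C
            (r (u) (q) (k)) : C
              (k) : C
            (f (k)) : A
              (u) : A
              (q) : D
              (k) : C
            (r (u) (q) (k)) : C
          (t (r (u) (q) (k)) (f (k)) (r (u) (q) (k))) : B
        (g (t (r (u) (q) (k)) (f (k)) (r (u) (q) (k)))) : ✗ arg 0 at [0, 0, 0, 0, 0] has sort B, expected C
          (k) : C
        (g (k)) : C
          (k) : C
          (u) : A
          (k) : C
        (t (k) (u) (k)) : B
      (s (g (k)) (t (k) (u) (k))) : D
          (k) : C
        (f (k)) : A
        (q) : D
          (u) : A
          (q) : D
          (k) : C
        (r (u) (q) (k)) : C
      (r (f (k)) (q) (r (u) (q) (k))) : C

ill-sorted at position [0, 0, 0, 0, 0]: expected C, got B


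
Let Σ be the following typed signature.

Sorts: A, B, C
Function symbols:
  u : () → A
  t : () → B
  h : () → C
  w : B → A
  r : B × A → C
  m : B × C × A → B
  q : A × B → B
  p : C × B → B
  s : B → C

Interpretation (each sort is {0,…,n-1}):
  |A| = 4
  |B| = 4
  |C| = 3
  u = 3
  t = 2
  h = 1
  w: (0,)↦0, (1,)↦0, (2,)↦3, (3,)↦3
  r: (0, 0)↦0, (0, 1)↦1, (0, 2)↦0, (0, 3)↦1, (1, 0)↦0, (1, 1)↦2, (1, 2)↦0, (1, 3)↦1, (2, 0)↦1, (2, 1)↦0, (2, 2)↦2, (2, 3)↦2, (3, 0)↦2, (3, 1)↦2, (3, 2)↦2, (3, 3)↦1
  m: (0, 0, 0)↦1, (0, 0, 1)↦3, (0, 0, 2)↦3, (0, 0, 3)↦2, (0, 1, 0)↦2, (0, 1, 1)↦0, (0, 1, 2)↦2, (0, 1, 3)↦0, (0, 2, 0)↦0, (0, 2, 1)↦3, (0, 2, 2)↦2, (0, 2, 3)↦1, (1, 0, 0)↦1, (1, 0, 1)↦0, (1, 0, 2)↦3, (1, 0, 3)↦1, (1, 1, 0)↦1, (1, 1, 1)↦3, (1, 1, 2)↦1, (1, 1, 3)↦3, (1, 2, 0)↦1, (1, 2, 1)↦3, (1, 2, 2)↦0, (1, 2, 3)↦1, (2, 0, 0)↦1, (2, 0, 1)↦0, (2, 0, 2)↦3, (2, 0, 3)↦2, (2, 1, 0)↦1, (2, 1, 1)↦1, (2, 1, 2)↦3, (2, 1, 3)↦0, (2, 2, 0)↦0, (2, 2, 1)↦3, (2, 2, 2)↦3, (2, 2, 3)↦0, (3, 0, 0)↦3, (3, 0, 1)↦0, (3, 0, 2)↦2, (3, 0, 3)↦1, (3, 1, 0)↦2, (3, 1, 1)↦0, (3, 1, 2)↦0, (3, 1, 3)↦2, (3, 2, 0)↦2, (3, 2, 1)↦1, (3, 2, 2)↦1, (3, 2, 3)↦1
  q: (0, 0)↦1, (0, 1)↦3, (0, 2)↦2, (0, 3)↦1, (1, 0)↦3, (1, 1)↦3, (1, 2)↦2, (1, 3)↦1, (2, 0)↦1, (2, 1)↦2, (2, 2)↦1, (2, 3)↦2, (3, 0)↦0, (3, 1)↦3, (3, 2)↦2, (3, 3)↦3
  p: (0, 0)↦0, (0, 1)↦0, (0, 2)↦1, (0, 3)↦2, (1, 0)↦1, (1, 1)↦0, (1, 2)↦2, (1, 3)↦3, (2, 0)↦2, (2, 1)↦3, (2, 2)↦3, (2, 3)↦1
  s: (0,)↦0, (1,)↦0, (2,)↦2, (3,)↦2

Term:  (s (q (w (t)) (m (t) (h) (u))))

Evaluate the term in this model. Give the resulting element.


value = 0

  t = 2
  (w (t)) = w(2,) = 3
  t = 2
  h = 1
  u = 3
  (m (t) (h) (u)) = m(2, 1, 3) = 0
  (q (w (t)) (m (t) (h) (u))) = q(3, 0) = 0
  (s (q (w (t)) (m (t) (h) (u)))) = s(0,) = 0


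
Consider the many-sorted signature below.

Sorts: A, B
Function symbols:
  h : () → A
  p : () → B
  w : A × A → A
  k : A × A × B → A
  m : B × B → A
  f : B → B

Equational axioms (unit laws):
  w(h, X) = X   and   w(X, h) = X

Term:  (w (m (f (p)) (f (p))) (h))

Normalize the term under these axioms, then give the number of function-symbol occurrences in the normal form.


size = 5

1. (w (m (f (p)) (f (p))) (h))  →  (m (f (p)) (f (p)))
normal form: (m (f (p)) (f (p)))


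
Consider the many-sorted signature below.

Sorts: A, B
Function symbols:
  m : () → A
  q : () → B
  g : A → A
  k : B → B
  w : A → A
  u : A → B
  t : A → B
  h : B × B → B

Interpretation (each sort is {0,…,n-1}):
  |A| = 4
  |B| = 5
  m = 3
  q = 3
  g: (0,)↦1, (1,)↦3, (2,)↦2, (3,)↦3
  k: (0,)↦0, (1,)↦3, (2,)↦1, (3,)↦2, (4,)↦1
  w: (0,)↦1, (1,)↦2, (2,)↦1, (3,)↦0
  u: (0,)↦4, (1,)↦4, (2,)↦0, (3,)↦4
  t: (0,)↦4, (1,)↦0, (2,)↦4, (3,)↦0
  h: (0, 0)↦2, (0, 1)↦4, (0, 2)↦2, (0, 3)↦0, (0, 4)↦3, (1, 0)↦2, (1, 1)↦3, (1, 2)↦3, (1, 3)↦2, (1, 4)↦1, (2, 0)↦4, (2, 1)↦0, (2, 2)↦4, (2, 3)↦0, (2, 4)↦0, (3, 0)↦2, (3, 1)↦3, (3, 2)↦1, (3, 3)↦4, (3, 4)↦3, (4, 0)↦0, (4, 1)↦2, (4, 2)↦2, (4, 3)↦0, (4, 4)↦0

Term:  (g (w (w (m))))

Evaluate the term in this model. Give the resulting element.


value = 3

  m = 3
  (w (m)) = w(3,) = 0
  (w (w (m))) = w(0,) = 1
  (g (w (w (m)))) = g(1,) = 3


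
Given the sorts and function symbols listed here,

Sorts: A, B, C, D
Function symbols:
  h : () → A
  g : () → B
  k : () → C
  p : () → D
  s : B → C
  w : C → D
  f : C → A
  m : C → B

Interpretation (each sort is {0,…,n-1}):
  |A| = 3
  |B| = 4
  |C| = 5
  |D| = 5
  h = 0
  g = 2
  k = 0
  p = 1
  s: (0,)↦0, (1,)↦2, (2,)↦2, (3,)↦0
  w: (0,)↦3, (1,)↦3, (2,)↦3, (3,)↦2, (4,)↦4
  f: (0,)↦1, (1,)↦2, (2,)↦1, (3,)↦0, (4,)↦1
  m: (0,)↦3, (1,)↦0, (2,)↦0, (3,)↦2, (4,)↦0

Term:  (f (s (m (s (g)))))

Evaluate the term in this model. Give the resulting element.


  g = 2
  (s (g)) = s(2,) = 2
  (m (s (g))) = m(2,) = 0
  (s (m (s (g)))) = s(0,) = 0
  (f (s (m (s (g))))) = f(0,) = 1

value = 1


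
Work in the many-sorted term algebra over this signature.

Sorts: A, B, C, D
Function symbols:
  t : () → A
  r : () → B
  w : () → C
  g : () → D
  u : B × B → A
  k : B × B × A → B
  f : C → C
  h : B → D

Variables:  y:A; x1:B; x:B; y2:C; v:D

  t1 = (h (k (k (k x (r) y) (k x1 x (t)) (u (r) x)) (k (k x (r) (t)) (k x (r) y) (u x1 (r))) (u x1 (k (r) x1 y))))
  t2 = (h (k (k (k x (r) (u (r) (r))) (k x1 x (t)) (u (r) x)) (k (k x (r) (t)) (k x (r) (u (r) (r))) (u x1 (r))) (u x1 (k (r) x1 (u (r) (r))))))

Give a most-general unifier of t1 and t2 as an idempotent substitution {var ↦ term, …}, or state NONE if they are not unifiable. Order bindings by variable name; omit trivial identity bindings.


{y ↦ (u (r) (r))}


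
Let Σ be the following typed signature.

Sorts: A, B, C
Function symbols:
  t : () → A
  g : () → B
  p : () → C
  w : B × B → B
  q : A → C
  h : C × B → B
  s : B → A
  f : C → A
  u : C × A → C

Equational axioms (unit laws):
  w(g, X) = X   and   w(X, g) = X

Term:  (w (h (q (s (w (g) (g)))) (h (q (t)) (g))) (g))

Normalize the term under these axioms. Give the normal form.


normal form = (h (q (s (g))) (h (q (t)) (g)))

1. (w (h (q (s (w (g) (g)))) (h (q (t)) (g))) (g))  →  (h (q (s (w (g) (g)))) (h (q (t)) (g)))
2. (h (q (s (w (g) (g)))) (h (q (t)) (g)))  →  (h (q (s (g))) (h (q (t)) (g)))


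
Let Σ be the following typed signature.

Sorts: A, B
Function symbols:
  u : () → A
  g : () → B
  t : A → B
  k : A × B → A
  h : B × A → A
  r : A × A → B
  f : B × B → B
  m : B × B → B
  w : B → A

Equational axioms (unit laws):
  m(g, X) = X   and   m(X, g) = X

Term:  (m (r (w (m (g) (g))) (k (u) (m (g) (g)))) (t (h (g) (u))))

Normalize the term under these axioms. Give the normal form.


normal form = (m (r (w (g)) (k (u) (g))) (t (h (g) (u))))

1. (m (r (w (m (g) (g))) (k (u) (m (g) (g)))) (t (h (g) (u))))  →  (m (r (w (g)) (k (u) (m (g) (g)))) (t (h (g) (u))))
2. (m (r (w (g)) (k (u) (m (g) (g)))) (t (h (g) (u))))  →  (m (r (w (g)) (k (u) (g))) (t (h (g) (u))))


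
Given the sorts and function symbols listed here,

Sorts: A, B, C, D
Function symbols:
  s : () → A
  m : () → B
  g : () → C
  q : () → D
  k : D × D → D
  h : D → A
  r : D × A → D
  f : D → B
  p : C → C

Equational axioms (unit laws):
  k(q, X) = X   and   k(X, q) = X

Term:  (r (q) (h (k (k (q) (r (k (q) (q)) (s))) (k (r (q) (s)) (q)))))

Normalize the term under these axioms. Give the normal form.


normal form = (r (q) (h (k (r (q) (s)) (r (q) (s)))))

1. (r (q) (h (k (k (q) (r (k (q) (q)) (s))) (k (r (q) (s)) (q)))))  →  (r (q) (h (k (r (k (q) (q)) (s)) (k (r (q) (s)) (q)))))
2. (r (q) (h (k (r (k (q) (q)) (s)) (k (r (q) (s)) (q)))))  →  (r (q) (h (k (r (q) (s)) (k (r (q) (s)) (q)))))
3. (r (q) (h (k (r (q) (s)) (k (r (q) (s)) (q)))))  →  (r (q) (h (k (r (q) (s)) (r (q) (s)))))


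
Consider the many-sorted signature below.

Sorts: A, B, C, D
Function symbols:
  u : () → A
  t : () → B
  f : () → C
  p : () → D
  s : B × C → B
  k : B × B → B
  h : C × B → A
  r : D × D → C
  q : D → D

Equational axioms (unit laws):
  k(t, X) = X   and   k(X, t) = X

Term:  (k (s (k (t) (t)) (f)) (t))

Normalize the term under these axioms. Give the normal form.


1. (k (s (k (t) (t)) (f)) (t))  →  (s (k (t) (t)) (f))
2. (s (k (t) (t)) (f))  →  (s (t) (f))

normal form = (s (t) (f))


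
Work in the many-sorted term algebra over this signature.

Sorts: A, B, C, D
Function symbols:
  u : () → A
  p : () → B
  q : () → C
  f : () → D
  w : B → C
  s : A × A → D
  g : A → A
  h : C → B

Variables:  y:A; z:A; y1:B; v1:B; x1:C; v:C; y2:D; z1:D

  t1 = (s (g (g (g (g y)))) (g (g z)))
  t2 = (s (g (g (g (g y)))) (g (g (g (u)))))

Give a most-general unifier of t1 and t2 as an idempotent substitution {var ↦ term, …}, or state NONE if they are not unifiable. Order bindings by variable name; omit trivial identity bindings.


{z ↦ (g (u))}


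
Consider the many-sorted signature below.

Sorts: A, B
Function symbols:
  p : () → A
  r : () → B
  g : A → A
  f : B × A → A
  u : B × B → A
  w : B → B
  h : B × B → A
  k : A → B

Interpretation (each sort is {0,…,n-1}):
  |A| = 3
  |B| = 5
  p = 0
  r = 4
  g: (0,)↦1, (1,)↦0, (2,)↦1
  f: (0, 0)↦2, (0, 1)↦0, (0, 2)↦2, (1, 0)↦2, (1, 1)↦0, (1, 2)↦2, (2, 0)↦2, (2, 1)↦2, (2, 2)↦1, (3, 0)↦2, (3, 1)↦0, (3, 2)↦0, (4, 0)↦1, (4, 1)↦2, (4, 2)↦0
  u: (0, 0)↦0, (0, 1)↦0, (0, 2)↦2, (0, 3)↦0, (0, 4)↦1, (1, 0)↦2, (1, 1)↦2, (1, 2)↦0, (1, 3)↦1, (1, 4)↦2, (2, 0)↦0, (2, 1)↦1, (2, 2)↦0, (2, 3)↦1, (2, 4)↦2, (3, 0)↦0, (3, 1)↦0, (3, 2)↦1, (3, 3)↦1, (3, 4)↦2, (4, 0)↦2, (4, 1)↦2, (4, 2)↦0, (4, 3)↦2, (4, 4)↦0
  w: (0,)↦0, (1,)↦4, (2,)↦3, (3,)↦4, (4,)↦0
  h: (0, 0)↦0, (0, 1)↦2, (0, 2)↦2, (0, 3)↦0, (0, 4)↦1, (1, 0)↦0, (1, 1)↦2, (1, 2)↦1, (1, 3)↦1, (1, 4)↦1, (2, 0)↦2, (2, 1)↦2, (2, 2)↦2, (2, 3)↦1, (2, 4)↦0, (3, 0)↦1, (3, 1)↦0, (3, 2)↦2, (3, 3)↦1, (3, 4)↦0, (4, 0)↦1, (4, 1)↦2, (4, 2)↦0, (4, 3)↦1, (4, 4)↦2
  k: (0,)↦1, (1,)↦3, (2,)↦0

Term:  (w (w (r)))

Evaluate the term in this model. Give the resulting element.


  r = 4
  (w (r)) = w(4,) = 0
  (w (w (r))) = w(0,) = 0

value = 0


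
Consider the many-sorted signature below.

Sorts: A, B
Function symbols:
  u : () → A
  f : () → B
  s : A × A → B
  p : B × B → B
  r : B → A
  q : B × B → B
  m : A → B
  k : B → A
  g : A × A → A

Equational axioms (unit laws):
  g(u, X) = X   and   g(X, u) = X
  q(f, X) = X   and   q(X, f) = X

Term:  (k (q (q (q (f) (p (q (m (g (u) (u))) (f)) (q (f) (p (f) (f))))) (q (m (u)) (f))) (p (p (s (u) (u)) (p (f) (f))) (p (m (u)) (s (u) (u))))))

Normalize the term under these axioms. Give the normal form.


1. (k (q (q (q (f) (p (q (m (g (u) (u))) (f)) (q (f) (p (f) (f))))) (q (m (u)) (f))) (p (p (s (u) (u)) (p (f) (f))) (p (m (u)) (s (u) (u))))))  →  (k (q (q (p (q (m (g (u) (u))) (f)) (q (f) (p (f) (f)))) (q (m (u)) (f))) (p (p (s (u) (u)) (p (f) (f))) (p (m (u)) (s (u) (u))))))
2. (k (q (q (p (q (m (g (u) (u))) (f)) (q (f) (p (f) (f)))) (q (m (u)) (f))) (p (p (s (u) (u)) (p (f) (f))) (p (m (u)) (s (u) (u))))))  →  (k (q (q (p (m (g (u) (u))) (q (f) (p (f) (f)))) (q (m (u)) (f))) (p (p (s (u) (u)) (p (f) (f))) (p (m (u)) (s (u) (u))))))
3. (k (q (q (p (m (g (u) (u))) (q (f) (p (f) (f)))) (q (m (u)) (f))) (p (p (s (u) (u)) (p (f) (f))) (p (m (u)) (s (u) (u))))))  →  (k (q (q (p (m (u)) (q (f) (p (f) (f)))) (q (m (u)) (f))) (p (p (s (u) (u)) (p (f) (f))) (p (m (u)) (s (u) (u))))))
4. (k (q (q (p (m (u)) (q (f) (p (f) (f)))) (q (m (u)) (f))) (p (p (s (u) (u)) (p (f) (f))) (p (m (u)) (s (u) (u))))))  →  (k (q (q (p (m (u)) (p (f) (f))) (q (m (u)) (f))) (p (p (s (u) (u)) (p (f) (f))) (p (m (u)) (s (u) (u))))))
5. (k (q (q (p (m (u)) (p (f) (f))) (q (m (u)) (f))) (p (p (s (u) (u)) (p (f) (f))) (p (m (u)) (s (u) (u))))))  →  (k (q (q (p (m (u)) (p (f) (f))) (m (u))) (p (p (s (u) (u)) (p (f) (f))) (p (m (u)) (s (u) (u))))))

normal form = (k (q (q (p (m (u)) (p (f) (f))) (m (u))) (p (p (s (u) (u)) (p (f) (f))) (p (m (u)) (s (u) (u))))))


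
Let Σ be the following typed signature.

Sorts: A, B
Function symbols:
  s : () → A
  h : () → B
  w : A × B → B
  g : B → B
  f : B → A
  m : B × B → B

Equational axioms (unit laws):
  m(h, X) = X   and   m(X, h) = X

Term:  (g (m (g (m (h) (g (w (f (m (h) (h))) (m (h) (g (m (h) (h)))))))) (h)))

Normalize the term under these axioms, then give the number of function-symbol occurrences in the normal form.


1. (g (m (g (m (h) (g (w (f (m (h) (h))) (m (h) (g (m (h) (h)))))))) (h)))  →  (g (g (m (h) (g (w (f (m (h) (h))) (m (h) (g (m (h) (h)))))))))
2. (g (g (m (h) (g (w (f (m (h) (h))) (m (h) (g (m (h) (h)))))))))  →  (g (g (g (w (f (m (h) (h))) (m (h) (g (m (h) (h))))))))
3. (g (g (g (w (f (m (h) (h))) (m (h) (g (m (h) (h))))))))  →  (g (g (g (w (f (h)) (m (h) (g (m (h) (h))))))))
4. (g (g (g (w (f (h)) (m (h) (g (m (h) (h))))))))  →  (g (g (g (w (f (h)) (g (m (h) (h)))))))
5. (g (g (g (w (f (h)) (g (m (h) (h)))))))  →  (g (g (g (w (f (h)) (g (h))))))
normal form: (g (g (g (w (f (h)) (g (h))))))

size = 8


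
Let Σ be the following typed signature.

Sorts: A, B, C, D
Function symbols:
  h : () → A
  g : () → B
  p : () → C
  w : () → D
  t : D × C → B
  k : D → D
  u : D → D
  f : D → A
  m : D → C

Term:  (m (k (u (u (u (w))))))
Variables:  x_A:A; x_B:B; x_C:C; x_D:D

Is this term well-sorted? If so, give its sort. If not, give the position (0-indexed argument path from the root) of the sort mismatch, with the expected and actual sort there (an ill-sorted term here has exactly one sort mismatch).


well-sorted; sort = C

          (w) : D
        (u (w)) : D
      (u (u (w))) : D
    (u (u (u (w)))) : D
  (k (u (u (u (w))))) : D
(m (k (u (u (u (w)))))) : C


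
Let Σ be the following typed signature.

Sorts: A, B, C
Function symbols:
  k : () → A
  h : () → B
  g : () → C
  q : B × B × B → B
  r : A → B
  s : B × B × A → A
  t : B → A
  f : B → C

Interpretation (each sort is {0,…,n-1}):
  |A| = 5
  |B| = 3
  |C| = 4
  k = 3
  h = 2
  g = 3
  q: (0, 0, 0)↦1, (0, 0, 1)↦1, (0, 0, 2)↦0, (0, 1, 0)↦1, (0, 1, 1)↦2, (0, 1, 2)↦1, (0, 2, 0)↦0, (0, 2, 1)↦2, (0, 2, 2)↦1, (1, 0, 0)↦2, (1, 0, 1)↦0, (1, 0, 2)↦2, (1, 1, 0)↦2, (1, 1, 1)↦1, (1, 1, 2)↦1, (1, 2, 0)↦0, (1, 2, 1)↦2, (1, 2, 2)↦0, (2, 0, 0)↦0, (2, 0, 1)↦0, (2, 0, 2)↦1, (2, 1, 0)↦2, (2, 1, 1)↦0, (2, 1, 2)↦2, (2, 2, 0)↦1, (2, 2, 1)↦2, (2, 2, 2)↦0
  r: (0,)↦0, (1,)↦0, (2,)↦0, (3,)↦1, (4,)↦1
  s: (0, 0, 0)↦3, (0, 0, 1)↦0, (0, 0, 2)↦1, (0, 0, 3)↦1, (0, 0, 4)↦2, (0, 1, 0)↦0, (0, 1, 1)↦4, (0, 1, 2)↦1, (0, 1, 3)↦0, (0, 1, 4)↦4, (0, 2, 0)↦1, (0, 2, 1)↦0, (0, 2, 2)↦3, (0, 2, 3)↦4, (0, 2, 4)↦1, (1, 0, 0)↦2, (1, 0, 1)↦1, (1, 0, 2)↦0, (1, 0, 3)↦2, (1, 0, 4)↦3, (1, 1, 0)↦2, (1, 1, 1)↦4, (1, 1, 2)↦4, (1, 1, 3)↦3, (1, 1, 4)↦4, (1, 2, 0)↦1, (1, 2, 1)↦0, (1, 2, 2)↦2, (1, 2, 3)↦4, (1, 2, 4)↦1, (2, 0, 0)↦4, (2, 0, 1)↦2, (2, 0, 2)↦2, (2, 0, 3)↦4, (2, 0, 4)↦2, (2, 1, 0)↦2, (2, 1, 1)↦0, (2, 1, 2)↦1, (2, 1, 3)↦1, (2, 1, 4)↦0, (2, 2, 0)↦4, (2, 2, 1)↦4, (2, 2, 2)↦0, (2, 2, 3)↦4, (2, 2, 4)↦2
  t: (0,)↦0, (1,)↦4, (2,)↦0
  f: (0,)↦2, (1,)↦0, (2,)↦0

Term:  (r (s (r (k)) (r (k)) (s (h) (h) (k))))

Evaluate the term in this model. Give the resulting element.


value = 1

  k = 3
  (r (k)) = r(3,) = 1
  k = 3
  (r (k)) = r(3,) = 1
  h = 2
  h = 2
  k = 3
  (s (h) (h) (k)) = s(2, 2, 3) = 4
  (s (r (k)) (r (k)) (s (h) (h) (k))) = s(1, 1, 4) = 4
  (r (s (r (k)) (r (k)) (s (h) (h) (k)))) = r(4,) = 1


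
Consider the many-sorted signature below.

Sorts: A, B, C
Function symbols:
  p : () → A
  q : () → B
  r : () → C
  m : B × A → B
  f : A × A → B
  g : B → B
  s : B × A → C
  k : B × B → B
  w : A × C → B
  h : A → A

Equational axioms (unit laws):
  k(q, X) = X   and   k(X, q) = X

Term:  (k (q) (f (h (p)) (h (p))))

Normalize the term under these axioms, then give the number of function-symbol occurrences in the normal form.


1. (k (q) (f (h (p)) (h (p))))  →  (f (h (p)) (h (p)))
normal form: (f (h (p)) (h (p)))

size = 5


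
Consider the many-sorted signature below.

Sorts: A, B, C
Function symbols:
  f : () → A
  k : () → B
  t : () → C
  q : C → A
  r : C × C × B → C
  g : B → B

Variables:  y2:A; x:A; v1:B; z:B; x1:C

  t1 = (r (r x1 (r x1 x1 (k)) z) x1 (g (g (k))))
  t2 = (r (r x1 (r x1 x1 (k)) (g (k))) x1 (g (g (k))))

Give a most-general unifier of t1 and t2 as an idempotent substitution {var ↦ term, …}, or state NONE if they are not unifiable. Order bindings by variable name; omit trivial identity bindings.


{z ↦ (g (k))}


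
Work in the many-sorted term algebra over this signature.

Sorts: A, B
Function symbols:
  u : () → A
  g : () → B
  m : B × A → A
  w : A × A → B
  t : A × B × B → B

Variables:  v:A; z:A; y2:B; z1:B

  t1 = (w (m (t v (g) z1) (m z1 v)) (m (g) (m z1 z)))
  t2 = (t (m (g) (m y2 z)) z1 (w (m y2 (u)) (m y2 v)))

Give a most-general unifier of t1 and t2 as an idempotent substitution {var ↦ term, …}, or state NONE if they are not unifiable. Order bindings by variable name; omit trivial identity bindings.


head clash or occurs-check failure — not unifiable

NONE (not unifiable)


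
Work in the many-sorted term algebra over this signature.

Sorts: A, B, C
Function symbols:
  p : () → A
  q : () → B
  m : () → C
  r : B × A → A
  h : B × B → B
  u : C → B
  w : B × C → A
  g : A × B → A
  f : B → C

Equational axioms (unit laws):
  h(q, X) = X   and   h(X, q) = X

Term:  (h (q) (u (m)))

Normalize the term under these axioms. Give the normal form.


1. (h (q) (u (m)))  →  (u (m))

normal form = (u (m))


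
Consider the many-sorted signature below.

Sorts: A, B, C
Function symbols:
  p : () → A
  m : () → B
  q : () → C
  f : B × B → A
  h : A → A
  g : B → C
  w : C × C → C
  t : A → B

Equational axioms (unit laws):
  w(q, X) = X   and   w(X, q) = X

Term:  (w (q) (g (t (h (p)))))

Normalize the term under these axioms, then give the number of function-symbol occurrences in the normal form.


size = 4

1. (w (q) (g (t (h (p)))))  →  (g (t (h (p))))
normal form: (g (t (h (p))))


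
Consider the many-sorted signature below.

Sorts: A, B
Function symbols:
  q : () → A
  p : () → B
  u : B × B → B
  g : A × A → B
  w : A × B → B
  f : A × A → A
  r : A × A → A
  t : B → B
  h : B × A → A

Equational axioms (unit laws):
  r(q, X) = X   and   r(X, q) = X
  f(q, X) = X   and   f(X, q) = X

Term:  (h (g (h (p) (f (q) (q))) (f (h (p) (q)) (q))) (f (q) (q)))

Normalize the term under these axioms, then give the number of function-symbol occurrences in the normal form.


size = 9

1. (h (g (h (p) (f (q) (q))) (f (h (p) (q)) (q))) (f (q) (q)))  →  (h (g (h (p) (q)) (f (h (p) (q)) (q))) (f (q) (q)))
2. (h (g (h (p) (q)) (f (h (p) (q)) (q))) (f (q) (q)))  →  (h (g (h (p) (q)) (h (p) (q))) (f (q) (q)))
3. (h (g (h (p) (q)) (h (p) (q))) (f (q) (q)))  →  (h (g (h (p) (q)) (h (p) (q))) (q))
normal form: (h (g (h (p) (q)) (h (p) (q))) (q))


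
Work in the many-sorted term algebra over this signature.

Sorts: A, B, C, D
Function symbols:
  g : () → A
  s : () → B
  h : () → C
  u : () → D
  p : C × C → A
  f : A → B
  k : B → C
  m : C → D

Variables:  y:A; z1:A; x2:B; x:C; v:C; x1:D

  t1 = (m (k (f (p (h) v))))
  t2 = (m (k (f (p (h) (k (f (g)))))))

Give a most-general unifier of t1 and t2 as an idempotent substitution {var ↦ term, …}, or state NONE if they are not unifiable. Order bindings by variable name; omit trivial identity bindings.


{v ↦ (k (f (g)))}


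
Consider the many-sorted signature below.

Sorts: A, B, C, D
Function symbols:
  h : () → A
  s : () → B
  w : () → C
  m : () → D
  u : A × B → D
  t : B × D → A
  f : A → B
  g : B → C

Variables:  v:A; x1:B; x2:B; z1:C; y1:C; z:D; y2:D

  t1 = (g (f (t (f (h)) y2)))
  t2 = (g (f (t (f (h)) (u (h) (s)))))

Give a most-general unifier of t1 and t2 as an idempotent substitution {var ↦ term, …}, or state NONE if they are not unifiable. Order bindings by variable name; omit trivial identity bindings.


{y2 ↦ (u (h) (s))}


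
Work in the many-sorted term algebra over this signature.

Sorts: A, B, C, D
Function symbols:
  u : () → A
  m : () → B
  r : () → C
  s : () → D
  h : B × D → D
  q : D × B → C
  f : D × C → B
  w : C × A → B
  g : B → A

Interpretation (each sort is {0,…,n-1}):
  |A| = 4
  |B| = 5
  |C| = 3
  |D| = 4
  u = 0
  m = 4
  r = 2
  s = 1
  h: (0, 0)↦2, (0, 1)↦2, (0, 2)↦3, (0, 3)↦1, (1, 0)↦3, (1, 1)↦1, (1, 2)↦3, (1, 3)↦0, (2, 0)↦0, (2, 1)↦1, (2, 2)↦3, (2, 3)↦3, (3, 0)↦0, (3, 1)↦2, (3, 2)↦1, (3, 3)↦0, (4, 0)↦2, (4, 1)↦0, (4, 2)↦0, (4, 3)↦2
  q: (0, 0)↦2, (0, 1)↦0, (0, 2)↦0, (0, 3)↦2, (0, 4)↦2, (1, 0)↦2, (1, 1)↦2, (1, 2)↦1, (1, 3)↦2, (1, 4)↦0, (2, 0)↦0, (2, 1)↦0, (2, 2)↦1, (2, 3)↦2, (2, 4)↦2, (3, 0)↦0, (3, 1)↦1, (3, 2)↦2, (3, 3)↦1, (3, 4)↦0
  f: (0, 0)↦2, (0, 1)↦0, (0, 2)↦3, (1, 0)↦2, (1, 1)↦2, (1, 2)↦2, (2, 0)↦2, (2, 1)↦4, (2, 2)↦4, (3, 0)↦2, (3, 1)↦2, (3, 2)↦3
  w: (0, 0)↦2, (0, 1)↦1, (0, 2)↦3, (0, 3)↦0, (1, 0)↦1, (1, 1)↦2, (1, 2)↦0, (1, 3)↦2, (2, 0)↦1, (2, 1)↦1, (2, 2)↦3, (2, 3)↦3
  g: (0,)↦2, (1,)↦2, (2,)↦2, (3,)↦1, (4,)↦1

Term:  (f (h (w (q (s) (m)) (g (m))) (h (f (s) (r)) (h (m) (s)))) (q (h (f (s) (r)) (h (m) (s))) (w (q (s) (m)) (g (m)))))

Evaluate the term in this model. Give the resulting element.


  s = 1
  m = 4
  (q (s) (m)) = q(1, 4) = 0
  m = 4
  (g (m)) = g(4,) = 1
  (w (q (s) (m)) (g (m))) = w(0, 1) = 1
  s = 1
  r = 2
  (f (s) (r)) = f(1, 2) = 2
  m = 4
  s = 1
  (h (m) (s)) = h(4, 1) = 0
  (h (f (s) (r)) (h (m) (s))) = h(2, 0) = 0
  (h (w (q (s) (m)) (g (m))) (h (f (s) (r)) (h (m) (s)))) = h(1, 0) = 3
  s = 1
  r = 2
  (f (s) (r)) = f(1, 2) = 2
  m = 4
  s = 1
  (h (m) (s)) = h(4, 1) = 0
  (h (f (s) (r)) (h (m) (s))) = h(2, 0) = 0
  s = 1
  m = 4
  (q (s) (m)) = q(1, 4) = 0
  m = 4
  (g (m)) = g(4,) = 1
  (w (q (s) (m)) (g (m))) = w(0, 1) = 1
  (q (h (f (s) (r)) (h (m) (s))) (w (q (s) (m)) (g (m)))) = q(0, 1) = 0
  (f (h (w (q (s) (m)) (g (m))) (h (f (s) (r)) (h (m) (s)))) (q (h (f (s) (r)) (h (m) (s))) (w (q (s) (m)) (g (m))))) = f(3, 0) = 2

value = 2
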